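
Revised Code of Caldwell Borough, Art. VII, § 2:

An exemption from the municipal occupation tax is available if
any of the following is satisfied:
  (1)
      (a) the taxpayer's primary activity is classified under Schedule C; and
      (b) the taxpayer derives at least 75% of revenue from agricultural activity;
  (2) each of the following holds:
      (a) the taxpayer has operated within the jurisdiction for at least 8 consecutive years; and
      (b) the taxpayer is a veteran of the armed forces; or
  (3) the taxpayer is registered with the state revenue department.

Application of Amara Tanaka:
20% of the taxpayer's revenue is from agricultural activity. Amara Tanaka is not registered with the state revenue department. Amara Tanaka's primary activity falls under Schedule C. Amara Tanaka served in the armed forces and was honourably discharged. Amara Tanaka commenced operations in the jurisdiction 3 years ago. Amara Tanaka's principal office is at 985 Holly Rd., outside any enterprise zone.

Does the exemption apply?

No — not exempt.

(a) Schedule C activity — satisfied.
(b) ≥75% agricultural — not met.
(1) = T AND F = false.
(a) ≥ 8 yrs in jurisdiction — not met.
(b) veteran — holds.
So (2) is not satisfied (F AND T).
(3) state-registered — not satisfied.
Overall: F OR F OR F → false.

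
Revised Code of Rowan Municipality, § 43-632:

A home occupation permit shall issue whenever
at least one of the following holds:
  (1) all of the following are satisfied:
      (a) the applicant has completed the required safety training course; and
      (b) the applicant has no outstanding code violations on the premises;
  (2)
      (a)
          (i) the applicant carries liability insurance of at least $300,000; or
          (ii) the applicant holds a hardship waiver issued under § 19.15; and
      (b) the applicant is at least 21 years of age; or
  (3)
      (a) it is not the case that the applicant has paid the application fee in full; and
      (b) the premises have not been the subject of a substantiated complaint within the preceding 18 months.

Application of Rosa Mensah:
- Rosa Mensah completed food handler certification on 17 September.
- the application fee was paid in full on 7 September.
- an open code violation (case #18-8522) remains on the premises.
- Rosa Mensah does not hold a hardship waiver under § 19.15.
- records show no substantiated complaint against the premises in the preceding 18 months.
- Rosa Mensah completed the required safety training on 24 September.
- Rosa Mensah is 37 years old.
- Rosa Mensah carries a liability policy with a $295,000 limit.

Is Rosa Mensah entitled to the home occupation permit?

No — denied.

(a) safety training — satisfied.
(b) no code violations — not satisfied.
(1) = T AND F = false.
(i) insurance ≥ $300,000 — not satisfied.
(ii) hardship waiver — not satisfied.
(a) = F OR F = false.
(b) age ≥ 21 — satisfied.
So (2) is not satisfied (F AND T).
(a) not (fee paid) — fails.
(b) no complaint in 18 mo. — holds.
(3) = F AND T = false.
So Overall is not satisfied (F OR F OR F).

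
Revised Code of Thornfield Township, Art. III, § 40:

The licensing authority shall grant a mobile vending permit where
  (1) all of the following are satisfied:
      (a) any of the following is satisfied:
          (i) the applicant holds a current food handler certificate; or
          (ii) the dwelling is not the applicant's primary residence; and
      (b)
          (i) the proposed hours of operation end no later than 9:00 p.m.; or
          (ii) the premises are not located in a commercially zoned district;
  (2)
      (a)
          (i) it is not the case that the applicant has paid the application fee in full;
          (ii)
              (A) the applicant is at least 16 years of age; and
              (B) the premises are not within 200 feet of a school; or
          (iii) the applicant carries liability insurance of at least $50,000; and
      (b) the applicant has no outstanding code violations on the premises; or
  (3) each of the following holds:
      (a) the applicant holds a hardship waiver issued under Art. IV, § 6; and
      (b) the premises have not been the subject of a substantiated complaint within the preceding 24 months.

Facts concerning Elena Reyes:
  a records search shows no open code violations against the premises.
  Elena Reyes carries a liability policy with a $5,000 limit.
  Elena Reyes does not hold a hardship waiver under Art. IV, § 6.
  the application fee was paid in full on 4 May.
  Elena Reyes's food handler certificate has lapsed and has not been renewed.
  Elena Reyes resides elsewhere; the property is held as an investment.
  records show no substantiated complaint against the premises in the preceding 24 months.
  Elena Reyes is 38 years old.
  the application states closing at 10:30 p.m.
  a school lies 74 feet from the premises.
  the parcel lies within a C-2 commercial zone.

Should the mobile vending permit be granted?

(i) food handler cert. — not met.
(ii) not (primary residence) — satisfied.
(a) = F OR T = true.
(i) closes by 9 p.m. — fails.
(ii) not (commercially zoned) — not satisfied.
(b) = F OR F = false.
(1) = T AND F = false.
(i) not (fee paid) — fails.
(A) age ≥ 16 — satisfied.
(B) ≥200 ft from school — not satisfied.
(ii) = T AND F = false.
(iii) insurance ≥ $50,000 — not satisfied.
So (a) is not satisfied (F OR F OR F).
(b) no code violations — satisfied.
(2) = F AND T = false.
(a) hardship waiver — not satisfied.
(b) no complaint in 24 mo. — satisfied.
(3) = F AND T = false.
Overall: F OR F OR F → false.

No — denied.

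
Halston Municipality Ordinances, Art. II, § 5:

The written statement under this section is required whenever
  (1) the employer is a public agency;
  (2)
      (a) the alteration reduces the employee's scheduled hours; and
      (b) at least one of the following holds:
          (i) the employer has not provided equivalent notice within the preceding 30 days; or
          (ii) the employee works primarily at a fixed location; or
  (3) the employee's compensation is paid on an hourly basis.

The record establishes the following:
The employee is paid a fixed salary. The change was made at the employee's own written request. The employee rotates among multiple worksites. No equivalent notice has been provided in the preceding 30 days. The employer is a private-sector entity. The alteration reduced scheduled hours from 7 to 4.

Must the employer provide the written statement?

Yes — required.

(1) public agency — not met.
(a) hours reduced — satisfied.
(i) no recent notice — satisfied.
(ii) fixed location — not satisfied.
(b): T OR F → true.
(2) = T AND T = true.
(3) hourly-paid — not satisfied.
So Overall is satisfied (F OR T OR F).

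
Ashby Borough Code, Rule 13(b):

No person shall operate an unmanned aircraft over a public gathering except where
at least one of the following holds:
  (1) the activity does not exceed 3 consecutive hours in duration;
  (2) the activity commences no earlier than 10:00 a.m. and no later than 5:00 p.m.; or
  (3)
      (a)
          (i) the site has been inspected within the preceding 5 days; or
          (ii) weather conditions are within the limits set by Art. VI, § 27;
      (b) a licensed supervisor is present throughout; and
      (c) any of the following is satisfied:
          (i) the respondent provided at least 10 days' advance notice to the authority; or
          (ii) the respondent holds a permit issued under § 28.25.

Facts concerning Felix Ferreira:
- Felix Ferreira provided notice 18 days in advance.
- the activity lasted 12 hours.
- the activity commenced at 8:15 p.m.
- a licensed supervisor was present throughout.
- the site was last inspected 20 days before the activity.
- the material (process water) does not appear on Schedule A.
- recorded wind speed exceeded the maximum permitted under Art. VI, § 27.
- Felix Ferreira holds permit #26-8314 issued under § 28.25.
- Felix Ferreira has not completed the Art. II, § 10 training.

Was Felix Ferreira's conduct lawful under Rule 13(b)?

No — unlawful.

(1) ≤ 3 hrs duration — not met.
(2) start within hours — fails.
(i) site inspected — fails.
(ii) weather ok — not met.
(a): F OR F → false.
(b) supervisor present — satisfied.
(i) ≥10 days' notice — satisfied.
(ii) holds permit — met.
(c) = T OR T = true.
(3) = F AND T AND T = false.
So Overall is not satisfied (F OR F OR F).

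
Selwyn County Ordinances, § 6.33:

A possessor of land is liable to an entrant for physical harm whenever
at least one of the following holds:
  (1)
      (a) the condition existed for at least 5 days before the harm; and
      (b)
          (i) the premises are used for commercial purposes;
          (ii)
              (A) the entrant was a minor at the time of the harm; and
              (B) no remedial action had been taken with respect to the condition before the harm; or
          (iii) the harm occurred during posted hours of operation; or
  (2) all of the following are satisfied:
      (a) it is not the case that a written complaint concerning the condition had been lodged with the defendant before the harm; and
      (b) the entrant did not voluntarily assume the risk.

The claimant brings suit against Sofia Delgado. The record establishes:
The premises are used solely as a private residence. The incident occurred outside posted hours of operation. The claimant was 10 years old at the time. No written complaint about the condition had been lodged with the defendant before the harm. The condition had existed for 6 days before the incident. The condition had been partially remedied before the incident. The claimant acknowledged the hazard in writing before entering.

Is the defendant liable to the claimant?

(a) condition ≥5 days old — met.
(i) commercial use — not satisfied.
(A) entrant a minor — met.
(B) no remedial action — not met.
So (ii) is not satisfied (T AND F).
(iii) during posted hours — not satisfied.
So (b) is not satisfied (F OR F OR F).
So (1) is not satisfied (T AND F).
(a) not (complaint lodged) — met.
(b) no assumed risk — not satisfied.
(2): T AND F → false.
Overall: F OR F → false.

No — not liable.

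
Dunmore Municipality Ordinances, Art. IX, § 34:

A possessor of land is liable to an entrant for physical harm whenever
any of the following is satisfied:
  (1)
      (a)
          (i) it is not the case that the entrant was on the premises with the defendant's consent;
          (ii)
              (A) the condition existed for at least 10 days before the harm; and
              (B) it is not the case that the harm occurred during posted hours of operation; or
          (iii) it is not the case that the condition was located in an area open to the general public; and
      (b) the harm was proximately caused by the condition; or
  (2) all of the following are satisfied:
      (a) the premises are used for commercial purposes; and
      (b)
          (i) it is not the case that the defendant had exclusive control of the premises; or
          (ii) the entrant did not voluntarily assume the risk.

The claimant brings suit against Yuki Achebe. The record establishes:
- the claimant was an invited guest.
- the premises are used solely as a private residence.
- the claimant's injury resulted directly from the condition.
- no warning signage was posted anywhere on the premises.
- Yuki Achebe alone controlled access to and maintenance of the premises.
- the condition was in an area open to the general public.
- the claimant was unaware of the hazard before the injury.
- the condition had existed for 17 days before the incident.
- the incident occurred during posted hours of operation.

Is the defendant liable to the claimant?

(i) not (consent to enter) — not met.
(A) condition ≥10 days old — holds.
(B) not (during posted hours) — fails.
(ii): T AND F → false.
(iii) not (public area) — not met.
So (a) is not satisfied (F OR F OR F).
(b) proximate cause — satisfied.
(1): F AND T → false.
(a) commercial use — fails.
(i) not (exclusive control) — not met.
(ii) no assumed risk — satisfied.
(b) = F OR T = true.
(2): F AND T → false.
Overall = F OR F = false.

No — not liable.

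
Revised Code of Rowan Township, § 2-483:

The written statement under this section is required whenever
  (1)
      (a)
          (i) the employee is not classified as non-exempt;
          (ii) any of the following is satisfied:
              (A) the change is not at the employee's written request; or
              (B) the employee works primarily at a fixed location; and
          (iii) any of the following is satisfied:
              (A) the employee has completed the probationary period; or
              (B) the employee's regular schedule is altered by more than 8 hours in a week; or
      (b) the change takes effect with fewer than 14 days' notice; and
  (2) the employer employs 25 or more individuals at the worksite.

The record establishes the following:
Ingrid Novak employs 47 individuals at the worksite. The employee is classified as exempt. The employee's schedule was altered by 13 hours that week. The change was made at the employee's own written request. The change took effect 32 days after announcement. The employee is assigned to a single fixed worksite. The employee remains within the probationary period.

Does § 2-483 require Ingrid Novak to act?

(i) not (non-exempt) — met.
(A) not employee-requested — not satisfied.
(B) fixed location — holds.
(ii): F OR T → true.
(A) past probation — not met.
(B) schedule shift > 8h — holds.
(iii) = F OR T = true.
(a): T AND T AND T → true.
(b) < 14 days' notice — not met.
(1): T OR F → true.
(2) ≥ 25 at site — met.
Overall = T AND T = true.

Yes — required.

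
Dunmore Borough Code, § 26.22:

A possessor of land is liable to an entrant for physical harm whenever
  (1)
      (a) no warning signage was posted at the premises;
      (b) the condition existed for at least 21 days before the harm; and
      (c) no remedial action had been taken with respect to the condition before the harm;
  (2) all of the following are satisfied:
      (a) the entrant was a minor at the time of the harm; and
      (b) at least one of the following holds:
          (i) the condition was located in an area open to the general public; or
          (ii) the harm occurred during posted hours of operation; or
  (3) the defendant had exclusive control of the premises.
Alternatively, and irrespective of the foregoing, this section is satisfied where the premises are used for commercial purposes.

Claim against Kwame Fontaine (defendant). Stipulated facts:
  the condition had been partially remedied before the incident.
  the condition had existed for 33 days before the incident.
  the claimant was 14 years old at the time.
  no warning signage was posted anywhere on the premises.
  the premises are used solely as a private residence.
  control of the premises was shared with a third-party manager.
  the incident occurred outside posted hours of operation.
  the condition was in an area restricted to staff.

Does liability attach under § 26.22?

(a) no signage posted — satisfied.
(b) condition ≥21 days old — satisfied.
(c) no remedial action — not met.
So (1) is not satisfied (T AND T AND F).
(a) entrant a minor — holds.
(i) public area — not met.
(ii) during posted hours — fails.
(b): F OR F → false.
(2): T AND F → false.
(3) exclusive control — not satisfied.
Overall = F OR F OR F = false.
Exception (commercial use) — not satisfied.
Result: main false OR exception false → false.

No — not liable.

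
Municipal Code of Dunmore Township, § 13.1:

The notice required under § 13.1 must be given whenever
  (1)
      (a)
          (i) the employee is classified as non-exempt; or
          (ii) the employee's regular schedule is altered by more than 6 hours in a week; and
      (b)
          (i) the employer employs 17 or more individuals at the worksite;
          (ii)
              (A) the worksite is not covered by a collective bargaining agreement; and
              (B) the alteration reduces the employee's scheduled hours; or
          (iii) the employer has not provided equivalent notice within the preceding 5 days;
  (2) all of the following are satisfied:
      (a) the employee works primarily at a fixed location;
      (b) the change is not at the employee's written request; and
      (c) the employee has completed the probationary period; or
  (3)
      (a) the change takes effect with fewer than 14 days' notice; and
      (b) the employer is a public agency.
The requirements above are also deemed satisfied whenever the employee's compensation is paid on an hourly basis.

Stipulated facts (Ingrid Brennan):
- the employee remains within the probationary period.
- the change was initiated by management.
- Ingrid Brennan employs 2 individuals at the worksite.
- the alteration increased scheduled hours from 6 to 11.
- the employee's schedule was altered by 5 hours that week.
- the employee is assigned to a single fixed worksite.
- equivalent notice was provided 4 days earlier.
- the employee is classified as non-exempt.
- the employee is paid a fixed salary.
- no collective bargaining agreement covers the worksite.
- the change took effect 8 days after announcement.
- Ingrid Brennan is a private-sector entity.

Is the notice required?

No — not required.

(i) non-exempt — satisfied.
(ii) schedule shift > 6h — fails.
(a): T OR F → true.
(i) ≥ 17 at site — fails.
(A) no CBA — satisfied.
(B) hours reduced — not satisfied.
(ii) = T AND F = false.
(iii) no recent notice — fails.
So (b) is not satisfied (F OR F OR F).
(1) = T AND F = false.
(a) fixed location — met.
(b) not employee-requested — satisfied.
(c) past probation — not met.
(2): T AND T AND F → false.
(a) < 14 days' notice — met.
(b) public agency — not satisfied.
(3) = T AND F = false.
So Overall is not satisfied (F OR F OR F).
Exception (hourly-paid) — not satisfied.
Result: main false OR exception false → false.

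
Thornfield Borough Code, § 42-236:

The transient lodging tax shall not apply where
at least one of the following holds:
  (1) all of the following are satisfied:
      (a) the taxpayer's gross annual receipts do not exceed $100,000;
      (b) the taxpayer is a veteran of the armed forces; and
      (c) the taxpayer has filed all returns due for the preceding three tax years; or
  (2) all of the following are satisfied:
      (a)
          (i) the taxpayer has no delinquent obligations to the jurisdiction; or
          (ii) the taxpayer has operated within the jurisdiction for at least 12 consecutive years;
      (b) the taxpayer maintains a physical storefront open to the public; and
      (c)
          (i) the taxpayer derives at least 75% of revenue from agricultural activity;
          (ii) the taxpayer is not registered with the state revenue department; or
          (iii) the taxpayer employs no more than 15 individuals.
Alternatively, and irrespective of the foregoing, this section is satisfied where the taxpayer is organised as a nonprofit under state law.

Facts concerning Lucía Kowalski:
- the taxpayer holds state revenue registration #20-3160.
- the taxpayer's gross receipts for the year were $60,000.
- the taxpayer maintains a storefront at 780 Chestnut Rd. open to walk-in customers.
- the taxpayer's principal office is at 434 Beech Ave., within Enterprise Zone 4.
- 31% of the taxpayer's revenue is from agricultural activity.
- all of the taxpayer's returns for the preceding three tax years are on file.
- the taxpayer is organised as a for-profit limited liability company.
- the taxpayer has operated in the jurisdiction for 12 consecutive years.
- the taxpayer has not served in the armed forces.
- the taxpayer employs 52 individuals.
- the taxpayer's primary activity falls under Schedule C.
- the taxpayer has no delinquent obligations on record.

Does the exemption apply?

No — not exempt.

(a) receipts ≤ $100,000 — holds.
(b) veteran — fails.
(c) returns current — holds.
So (1) is not satisfied (T AND F AND T).
(i) no delinquency — satisfied.
(ii) ≥ 12 yrs in jurisdiction — satisfied.
(a): T OR T → true.
(b) has storefront — holds.
(i) ≥75% agricultural — fails.
(ii) not (state-registered) — not satisfied.
(iii) ≤ 15 employees — fails.
So (c) is not satisfied (F OR F OR F).
(2) = T AND T AND F = false.
Overall: F OR F → false.
Exception (nonprofit) — not satisfied.
Result: main false OR exception false → false.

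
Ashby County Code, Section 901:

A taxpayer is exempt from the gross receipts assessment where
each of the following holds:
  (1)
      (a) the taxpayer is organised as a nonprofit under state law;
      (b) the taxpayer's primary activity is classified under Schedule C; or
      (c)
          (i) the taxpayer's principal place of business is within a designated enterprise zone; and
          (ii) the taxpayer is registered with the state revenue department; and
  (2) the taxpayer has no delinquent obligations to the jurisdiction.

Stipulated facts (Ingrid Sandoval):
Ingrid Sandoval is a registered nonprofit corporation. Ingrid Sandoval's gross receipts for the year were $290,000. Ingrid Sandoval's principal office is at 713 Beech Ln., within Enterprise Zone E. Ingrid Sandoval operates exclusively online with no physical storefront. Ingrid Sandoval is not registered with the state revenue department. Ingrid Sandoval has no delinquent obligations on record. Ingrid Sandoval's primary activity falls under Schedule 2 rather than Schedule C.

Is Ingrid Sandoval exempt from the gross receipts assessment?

(a) nonprofit — holds.
(b) Schedule C activity — not met.
(i) in enterprise zone — met.
(ii) state-registered — fails.
So (c) is not satisfied (T AND F).
So (1) is satisfied (T OR F OR F).
(2) no delinquency — satisfied.
So Overall is satisfied (T AND T).

Yes — exempt.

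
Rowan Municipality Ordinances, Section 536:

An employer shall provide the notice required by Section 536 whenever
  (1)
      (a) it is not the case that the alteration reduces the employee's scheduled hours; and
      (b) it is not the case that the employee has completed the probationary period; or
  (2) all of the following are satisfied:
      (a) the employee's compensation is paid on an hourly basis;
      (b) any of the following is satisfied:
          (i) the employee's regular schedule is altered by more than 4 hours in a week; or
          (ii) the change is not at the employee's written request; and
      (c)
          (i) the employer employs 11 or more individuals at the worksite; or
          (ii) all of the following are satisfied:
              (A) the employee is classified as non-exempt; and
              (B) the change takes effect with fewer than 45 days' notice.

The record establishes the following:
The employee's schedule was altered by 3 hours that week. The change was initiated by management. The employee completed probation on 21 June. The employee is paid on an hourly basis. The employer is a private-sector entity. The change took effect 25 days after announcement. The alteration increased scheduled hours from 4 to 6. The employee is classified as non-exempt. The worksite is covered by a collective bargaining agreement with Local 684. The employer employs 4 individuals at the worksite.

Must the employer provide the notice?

(a) not (hours reduced) — met.
(b) not (past probation) — fails.
So (1) is not satisfied (T AND F).
(a) hourly-paid — met.
(i) schedule shift > 4h — fails.
(ii) not employee-requested — holds.
(b): F OR T → true.
(i) ≥ 11 at site — not satisfied.
(A) non-exempt — met.
(B) < 45 days' notice — satisfied.
(ii) = T AND T = true.
(c) = F OR T = true.
So (2) is satisfied (T AND T AND T).
So Overall is satisfied (F OR T).

Yes — required.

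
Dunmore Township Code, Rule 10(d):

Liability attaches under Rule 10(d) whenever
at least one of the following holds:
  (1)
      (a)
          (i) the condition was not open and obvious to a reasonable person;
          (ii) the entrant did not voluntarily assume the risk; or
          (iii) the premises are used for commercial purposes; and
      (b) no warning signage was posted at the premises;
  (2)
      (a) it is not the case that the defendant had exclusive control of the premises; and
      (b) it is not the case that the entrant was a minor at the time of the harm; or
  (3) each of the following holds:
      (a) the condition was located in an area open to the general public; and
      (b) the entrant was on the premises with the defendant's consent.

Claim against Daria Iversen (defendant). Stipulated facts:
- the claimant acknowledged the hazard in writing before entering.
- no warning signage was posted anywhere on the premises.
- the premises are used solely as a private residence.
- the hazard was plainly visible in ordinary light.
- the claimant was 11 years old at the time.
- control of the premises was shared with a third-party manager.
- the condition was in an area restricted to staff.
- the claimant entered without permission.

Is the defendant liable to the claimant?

(i) not open/obvious — not satisfied.
(ii) no assumed risk — not satisfied.
(iii) commercial use — not met.
So (a) is not satisfied (F OR F OR F).
(b) no signage posted — holds.
(1) = F AND T = false.
(a) not (exclusive control) — holds.
(b) not (entrant a minor) — not satisfied.
(2): T AND F → false.
(a) public area — not satisfied.
(b) consent to enter — not satisfied.
So (3) is not satisfied (F AND F).
Overall: F OR F OR F → false.

No — not liable.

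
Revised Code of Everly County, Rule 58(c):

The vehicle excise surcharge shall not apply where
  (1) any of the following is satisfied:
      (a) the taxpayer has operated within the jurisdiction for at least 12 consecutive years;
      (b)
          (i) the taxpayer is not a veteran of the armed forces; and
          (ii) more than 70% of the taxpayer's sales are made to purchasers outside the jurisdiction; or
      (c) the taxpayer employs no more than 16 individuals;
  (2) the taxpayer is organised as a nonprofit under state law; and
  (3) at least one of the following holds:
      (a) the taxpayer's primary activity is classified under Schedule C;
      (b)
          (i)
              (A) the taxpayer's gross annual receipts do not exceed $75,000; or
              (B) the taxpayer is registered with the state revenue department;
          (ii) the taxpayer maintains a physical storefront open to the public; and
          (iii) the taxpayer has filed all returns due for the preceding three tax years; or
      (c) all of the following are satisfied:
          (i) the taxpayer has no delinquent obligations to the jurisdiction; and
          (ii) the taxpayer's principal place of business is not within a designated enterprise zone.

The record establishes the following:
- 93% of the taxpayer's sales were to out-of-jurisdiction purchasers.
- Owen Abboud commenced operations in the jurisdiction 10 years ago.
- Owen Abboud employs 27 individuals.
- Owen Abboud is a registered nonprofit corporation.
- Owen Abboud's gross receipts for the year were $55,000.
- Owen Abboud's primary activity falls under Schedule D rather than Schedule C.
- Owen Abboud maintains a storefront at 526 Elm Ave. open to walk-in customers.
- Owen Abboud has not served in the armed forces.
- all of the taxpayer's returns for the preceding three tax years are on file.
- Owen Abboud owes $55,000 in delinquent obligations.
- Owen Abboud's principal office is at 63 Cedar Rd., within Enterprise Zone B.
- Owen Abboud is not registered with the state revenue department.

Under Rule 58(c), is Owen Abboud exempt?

Yes — exempt.

(a) ≥ 12 yrs in jurisdiction — fails.
(i) not (veteran) — holds.
(ii) >70% out-of-jur. sales — holds.
(b): T AND T → true.
(c) ≤ 16 employees — fails.
(1) = F OR T OR F = true.
(2) nonprofit — holds.
(a) Schedule C activity — not satisfied.
(A) receipts ≤ $75,000 — holds.
(B) state-registered — not satisfied.
So (i) is satisfied (T OR F).
(ii) has storefront — met.
(iii) returns current — satisfied.
(b): T AND T AND T → true.
(i) no delinquency — not met.
(ii) not (in enterprise zone) — fails.
So (c) is not satisfied (F AND F).
(3): F OR T OR F → true.
Overall: T AND T AND T → true.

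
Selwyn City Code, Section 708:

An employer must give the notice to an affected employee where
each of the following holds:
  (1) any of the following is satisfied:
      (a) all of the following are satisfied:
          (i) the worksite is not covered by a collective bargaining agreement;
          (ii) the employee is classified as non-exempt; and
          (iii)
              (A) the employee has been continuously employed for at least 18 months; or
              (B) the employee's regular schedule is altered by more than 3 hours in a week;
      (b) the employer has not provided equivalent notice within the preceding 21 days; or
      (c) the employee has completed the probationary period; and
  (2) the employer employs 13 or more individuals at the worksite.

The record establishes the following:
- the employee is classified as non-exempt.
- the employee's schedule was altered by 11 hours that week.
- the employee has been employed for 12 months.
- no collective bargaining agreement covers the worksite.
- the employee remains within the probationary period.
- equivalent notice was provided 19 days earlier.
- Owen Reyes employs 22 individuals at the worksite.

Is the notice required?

Yes — required.

(i) no CBA — holds.
(ii) non-exempt — met.
(A) tenure ≥ 18 mo. — fails.
(B) schedule shift > 3h — holds.
So (iii) is satisfied (F OR T).
(a) = T AND T AND T = true.
(b) no recent notice — fails.
(c) past probation — not met.
(1): T OR F OR F → true.
(2) ≥ 13 at site — met.
Overall = T AND T = true.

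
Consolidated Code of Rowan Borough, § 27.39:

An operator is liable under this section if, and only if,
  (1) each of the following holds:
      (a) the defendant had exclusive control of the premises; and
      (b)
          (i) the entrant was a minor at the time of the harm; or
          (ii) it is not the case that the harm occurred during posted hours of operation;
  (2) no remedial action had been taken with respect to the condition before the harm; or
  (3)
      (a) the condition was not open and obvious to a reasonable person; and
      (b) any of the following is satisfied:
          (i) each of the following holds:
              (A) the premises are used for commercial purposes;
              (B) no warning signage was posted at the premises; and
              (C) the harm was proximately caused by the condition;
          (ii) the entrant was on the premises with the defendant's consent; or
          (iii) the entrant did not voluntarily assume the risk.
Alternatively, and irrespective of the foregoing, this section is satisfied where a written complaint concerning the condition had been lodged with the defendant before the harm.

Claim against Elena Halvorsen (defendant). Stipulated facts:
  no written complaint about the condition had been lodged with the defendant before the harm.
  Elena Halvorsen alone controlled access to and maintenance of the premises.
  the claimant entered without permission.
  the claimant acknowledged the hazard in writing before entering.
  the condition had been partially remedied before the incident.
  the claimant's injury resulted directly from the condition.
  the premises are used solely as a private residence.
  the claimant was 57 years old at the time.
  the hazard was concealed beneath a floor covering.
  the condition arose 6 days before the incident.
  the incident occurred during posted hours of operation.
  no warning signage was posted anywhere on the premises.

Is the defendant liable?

(a) exclusive control — holds.
(i) entrant a minor — not satisfied.
(ii) not (during posted hours) — not met.
So (b) is not satisfied (F OR F).
(1) = T AND F = false.
(2) no remedial action — not met.
(a) not open/obvious — met.
(A) commercial use — fails.
(B) no signage posted — met.
(C) proximate cause — holds.
(i): F AND T AND T → false.
(ii) consent to enter — fails.
(iii) no assumed risk — fails.
(b) = F OR F OR F = false.
(3) = T AND F = false.
So Overall is not satisfied (F OR F OR F).
Exception (complaint lodged) — not satisfied.
Result: main false OR exception false → false.

No — not liable.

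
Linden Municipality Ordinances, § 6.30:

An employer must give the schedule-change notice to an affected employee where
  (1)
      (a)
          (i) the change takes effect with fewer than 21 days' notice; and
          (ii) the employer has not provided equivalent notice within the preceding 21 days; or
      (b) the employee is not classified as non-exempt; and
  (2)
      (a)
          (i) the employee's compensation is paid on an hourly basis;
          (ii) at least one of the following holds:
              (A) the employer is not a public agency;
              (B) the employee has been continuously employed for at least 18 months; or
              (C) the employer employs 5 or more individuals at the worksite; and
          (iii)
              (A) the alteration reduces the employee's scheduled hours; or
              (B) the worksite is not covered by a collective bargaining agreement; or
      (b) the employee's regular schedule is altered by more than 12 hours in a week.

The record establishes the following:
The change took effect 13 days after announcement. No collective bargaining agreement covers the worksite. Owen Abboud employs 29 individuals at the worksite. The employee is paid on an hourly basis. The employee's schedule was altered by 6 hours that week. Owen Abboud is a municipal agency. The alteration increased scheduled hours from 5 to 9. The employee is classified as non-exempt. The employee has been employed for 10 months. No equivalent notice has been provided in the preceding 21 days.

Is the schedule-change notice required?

Yes — required.

(i) < 21 days' notice — satisfied.
(ii) no recent notice — met.
(a) = T AND T = true.
(b) not (non-exempt) — fails.
(1): T OR F → true.
(i) hourly-paid — holds.
(A) not (public agency) — fails.
(B) tenure ≥ 18 mo. — fails.
(C) ≥ 5 at site — met.
(ii): F OR F OR T → true.
(A) hours reduced — not satisfied.
(B) no CBA — holds.
(iii): F OR T → true.
(a) = T AND T AND T = true.
(b) schedule shift > 12h — not satisfied.
(2) = T OR F = true.
Overall = T AND T = true.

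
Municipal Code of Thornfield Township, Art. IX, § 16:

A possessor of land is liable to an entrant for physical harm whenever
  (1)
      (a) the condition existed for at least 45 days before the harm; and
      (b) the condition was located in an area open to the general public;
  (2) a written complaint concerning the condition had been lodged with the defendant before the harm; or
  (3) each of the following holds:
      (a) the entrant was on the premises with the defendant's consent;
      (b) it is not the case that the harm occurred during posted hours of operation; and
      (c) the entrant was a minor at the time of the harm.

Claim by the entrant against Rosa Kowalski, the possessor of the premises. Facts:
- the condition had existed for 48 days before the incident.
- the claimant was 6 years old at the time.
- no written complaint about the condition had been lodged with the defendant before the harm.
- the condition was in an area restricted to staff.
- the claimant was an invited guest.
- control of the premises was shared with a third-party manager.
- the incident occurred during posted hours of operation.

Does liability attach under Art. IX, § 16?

(a) condition ≥45 days old — satisfied.
(b) public area — not met.
(1) = T AND F = false.
(2) complaint lodged — not satisfied.
(a) consent to enter — satisfied.
(b) not (during posted hours) — not satisfied.
(c) entrant a minor — satisfied.
(3): T AND F AND T → false.
Overall: F OR F OR F → false.

No — not liable.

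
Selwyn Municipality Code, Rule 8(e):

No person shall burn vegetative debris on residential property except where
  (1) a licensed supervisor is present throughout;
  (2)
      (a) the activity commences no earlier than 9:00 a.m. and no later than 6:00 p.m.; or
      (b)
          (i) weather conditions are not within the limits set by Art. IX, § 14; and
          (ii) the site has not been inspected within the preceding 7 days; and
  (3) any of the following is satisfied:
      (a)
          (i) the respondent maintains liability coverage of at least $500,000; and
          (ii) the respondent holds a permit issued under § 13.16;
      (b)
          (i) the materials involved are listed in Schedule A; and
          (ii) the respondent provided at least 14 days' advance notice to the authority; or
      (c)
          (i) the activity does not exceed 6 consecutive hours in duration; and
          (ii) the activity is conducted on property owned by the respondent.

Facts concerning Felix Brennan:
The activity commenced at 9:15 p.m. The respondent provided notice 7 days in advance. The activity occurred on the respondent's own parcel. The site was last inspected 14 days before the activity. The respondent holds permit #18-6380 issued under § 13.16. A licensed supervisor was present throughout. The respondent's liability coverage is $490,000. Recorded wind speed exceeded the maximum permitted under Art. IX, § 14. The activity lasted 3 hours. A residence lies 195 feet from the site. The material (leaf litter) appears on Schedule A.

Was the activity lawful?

Yes — lawful.

(1) supervisor present — holds.
(a) start within hours — not satisfied.
(i) not (weather ok) — holds.
(ii) not (site inspected) — met.
(b): T AND T → true.
(2): F OR T → true.
(i) coverage ≥ $500,000 — not satisfied.
(ii) holds permit — met.
So (a) is not satisfied (F AND T).
(i) Schedule A material — holds.
(ii) ≥14 days' notice — not met.
So (b) is not satisfied (T AND F).
(i) ≤ 6 hrs duration — satisfied.
(ii) own property — holds.
So (c) is satisfied (T AND T).
(3): F OR F OR T → true.
So Overall is satisfied (T AND T AND T).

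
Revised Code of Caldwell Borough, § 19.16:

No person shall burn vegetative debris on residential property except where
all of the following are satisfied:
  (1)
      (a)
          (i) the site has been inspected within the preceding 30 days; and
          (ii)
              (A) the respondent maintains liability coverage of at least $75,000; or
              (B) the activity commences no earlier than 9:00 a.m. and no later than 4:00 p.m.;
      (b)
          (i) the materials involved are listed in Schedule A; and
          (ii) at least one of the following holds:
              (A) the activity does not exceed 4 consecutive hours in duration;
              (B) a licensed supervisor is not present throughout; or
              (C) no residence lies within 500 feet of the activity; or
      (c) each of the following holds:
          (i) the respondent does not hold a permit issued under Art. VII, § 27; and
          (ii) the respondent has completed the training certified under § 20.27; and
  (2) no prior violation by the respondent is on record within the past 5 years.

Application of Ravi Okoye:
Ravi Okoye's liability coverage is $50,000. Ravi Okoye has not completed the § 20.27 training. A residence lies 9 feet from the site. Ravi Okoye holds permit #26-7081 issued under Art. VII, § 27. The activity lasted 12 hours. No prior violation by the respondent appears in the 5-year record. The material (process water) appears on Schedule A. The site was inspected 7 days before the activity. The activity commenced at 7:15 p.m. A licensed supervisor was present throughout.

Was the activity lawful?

(i) site inspected — satisfied.
(A) coverage ≥ $75,000 — fails.
(B) start within hours — fails.
(ii): F OR F → false.
(a): T AND F → false.
(i) Schedule A material — met.
(A) ≤ 4 hrs duration — not met.
(B) not (supervisor present) — not satisfied.
(C) no residence in 500 ft — not met.
(ii) = F OR F OR F = false.
(b) = T AND F = false.
(i) not (holds permit) — fails.
(ii) training certified — not satisfied.
(c): F AND F → false.
(1) = F OR F OR F = false.
(2) no prior violation — met.
Overall = F AND T = false.

No — unlawful.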